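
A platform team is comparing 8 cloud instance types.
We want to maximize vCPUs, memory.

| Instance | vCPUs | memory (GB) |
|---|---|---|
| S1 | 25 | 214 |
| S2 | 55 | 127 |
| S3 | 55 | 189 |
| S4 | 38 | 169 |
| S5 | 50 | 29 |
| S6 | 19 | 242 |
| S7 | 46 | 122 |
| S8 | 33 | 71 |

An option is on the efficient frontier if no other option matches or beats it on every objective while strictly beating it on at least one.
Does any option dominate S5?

S2 vs S5: vCPUs 55≥50, memory 127≥29 — S2 is at least as good on every objective and strictly better on at least one, so S2 dominates S5.

Yes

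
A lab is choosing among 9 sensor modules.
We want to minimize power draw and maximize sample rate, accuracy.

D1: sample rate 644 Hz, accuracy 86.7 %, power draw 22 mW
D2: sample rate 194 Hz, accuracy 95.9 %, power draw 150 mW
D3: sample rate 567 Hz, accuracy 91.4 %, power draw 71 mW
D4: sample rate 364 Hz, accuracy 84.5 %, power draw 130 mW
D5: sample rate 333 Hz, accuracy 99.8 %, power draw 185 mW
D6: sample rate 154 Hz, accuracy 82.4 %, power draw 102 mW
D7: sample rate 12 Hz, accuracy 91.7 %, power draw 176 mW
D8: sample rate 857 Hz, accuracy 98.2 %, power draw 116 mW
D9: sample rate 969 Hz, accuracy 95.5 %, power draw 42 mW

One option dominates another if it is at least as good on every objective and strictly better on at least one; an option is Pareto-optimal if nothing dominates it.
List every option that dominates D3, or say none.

D9

D9: sample rate 969≥567, accuracy 95.5≥91.4, power draw 42≤71 — dominates D3.
Others (D1, D2, D4, D5, D6, D7, D8) are each worse than D3 on at least one objective.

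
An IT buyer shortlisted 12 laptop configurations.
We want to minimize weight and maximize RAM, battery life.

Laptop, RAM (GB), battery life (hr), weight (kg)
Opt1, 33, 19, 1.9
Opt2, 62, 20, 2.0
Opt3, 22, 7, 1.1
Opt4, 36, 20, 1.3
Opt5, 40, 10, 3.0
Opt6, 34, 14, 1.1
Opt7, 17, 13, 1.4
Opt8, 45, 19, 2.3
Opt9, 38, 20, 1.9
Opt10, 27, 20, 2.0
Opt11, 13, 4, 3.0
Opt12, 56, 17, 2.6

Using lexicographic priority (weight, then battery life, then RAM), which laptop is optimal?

First minimize weight: best is 1.1, kept {Opt3, Opt6}.
Then maximize battery life: best is 14, kept {Opt6}.

Opt6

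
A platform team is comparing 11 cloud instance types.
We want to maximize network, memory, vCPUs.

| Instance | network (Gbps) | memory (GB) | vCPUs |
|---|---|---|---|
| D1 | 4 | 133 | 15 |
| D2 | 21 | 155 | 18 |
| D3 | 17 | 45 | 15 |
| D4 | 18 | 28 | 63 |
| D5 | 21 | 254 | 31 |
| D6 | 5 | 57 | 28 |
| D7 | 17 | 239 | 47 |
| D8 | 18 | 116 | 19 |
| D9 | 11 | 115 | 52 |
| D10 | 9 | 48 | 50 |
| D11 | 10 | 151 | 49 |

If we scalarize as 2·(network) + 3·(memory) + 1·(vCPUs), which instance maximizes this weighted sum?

D1: 2·4 + 3·133 + 1·15 = 422
D2: 2·21 + 3·155 + 1·18 = 525
D3: 2·17 + 3·45 + 1·15 = 184
D4: 2·18 + 3·28 + 1·63 = 183
D5: 2·21 + 3·254 + 1·31 = 835
D6: 2·5 + 3·57 + 1·28 = 209
D7: 2·17 + 3·239 + 1·47 = 798
D8: 2·18 + 3·116 + 1·19 = 403
D9: 2·11 + 3·115 + 1·52 = 419
D10: 2·9 + 3·48 + 1·50 = 212
D11: 2·10 + 3·151 + 1·49 = 522
Highest: D5 at 835.

D5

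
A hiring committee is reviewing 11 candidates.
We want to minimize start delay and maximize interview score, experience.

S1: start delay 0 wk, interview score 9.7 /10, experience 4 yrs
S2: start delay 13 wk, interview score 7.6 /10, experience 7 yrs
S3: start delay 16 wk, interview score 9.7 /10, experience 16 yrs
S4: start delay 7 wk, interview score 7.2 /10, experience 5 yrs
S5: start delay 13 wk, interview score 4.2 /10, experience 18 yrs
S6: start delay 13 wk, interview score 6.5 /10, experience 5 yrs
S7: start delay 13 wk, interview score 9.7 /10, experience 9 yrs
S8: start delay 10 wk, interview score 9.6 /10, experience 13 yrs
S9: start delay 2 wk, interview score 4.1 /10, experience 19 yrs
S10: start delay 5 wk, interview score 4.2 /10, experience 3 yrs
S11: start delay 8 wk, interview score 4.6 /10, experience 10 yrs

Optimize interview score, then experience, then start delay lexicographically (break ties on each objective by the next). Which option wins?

First maximize interview score: best is 9.7, kept {S1, S3, S7}.
Then maximize experience: best is 16, kept {S3}.

S3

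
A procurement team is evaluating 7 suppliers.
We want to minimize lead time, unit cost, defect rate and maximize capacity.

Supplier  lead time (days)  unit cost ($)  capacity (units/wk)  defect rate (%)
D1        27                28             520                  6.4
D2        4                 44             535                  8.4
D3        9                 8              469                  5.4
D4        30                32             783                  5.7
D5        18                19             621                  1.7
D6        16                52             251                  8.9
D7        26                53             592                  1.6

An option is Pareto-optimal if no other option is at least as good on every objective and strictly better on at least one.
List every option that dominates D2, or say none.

D1: worse on lead time (27 vs 4).
D3: worse on lead time (9 vs 4).
D4: worse on lead time (30 vs 4).
D5: worse on lead time (18 vs 4).
D6: worse on lead time (16 vs 4).
D7: worse on lead time (26 vs 4).
No option dominates D2.

none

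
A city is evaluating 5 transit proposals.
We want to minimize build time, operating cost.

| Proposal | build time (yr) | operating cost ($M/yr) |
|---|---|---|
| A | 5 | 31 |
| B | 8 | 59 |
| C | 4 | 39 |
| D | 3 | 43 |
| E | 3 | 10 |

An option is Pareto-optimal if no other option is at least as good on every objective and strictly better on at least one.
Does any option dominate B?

Yes

A vs B: build time 5≤8, operating cost 31≤59 — A is at least as good on every objective and strictly better on at least one, so A dominates B.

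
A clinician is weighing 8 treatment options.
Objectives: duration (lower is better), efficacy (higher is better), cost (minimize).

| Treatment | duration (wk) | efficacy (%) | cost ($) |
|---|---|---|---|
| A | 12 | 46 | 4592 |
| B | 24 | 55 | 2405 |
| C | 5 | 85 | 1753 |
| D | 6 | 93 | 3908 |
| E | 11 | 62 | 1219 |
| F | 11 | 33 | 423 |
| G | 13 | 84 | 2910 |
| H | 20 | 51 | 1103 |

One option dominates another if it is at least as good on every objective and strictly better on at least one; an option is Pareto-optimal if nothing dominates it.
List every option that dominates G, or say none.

C: duration 5≤13, efficacy 85≥84, cost 1753≤2910 — dominates G.
Others (A, B, D, E, F, H) are each worse than G on at least one objective.

C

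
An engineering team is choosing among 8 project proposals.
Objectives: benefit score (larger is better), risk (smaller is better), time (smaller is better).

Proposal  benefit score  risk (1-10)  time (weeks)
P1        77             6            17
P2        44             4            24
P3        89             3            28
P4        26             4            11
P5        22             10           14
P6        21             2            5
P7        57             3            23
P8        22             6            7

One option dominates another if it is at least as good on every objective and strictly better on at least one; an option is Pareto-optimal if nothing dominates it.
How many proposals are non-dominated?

P1: not dominated.
P2: dominated by P7 (benefit score 57≥44, risk 3≤4, time 23≤24).
P3: not dominated (best benefit score).
P4: not dominated.
P5: dominated by P4 (benefit score 26≥22, risk 4≤10, time 11≤14).
P6: not dominated (best risk).
P7: not dominated.
P8: not dominated.
Pareto-optimal: P1, P3, P4, P6, P7, P8 → 6.

6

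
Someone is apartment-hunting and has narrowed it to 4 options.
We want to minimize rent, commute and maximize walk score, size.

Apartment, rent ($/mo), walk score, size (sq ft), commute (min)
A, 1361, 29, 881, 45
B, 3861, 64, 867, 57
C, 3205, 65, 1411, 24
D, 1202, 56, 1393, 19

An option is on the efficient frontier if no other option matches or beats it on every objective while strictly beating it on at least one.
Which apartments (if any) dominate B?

C

C: rent 3205≤3861, walk score 65≥64, size 1411≥867, commute 24≤57 — dominates B.
Others (A, D) are each worse than B on at least one objective.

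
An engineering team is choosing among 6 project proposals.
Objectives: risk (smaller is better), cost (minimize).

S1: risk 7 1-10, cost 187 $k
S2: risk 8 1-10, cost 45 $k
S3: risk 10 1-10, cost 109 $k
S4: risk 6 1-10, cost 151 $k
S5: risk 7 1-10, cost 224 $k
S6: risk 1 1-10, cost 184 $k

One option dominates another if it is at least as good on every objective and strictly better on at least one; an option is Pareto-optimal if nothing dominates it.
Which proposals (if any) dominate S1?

S4: risk 6≤7, cost 151≤187 — dominates S1.
S6: risk 1≤7, cost 184≤187 — dominates S1.
Others (S2, S3, S5) are each worse than S1 on at least one objective.

S4, S6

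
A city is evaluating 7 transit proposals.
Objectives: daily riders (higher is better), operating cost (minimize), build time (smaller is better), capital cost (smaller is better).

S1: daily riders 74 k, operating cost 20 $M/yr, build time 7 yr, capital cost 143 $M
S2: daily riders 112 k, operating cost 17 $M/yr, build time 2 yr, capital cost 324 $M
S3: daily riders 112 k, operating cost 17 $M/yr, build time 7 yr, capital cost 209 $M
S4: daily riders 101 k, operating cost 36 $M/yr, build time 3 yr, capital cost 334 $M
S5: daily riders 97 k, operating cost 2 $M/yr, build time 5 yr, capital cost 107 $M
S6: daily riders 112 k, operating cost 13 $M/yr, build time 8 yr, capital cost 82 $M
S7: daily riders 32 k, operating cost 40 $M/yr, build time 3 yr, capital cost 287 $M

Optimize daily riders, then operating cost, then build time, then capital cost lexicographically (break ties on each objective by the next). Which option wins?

S6

First maximize daily riders: best is 112, kept {S2, S3, S6}.
Then minimize operating cost: best is 13, kept {S6}.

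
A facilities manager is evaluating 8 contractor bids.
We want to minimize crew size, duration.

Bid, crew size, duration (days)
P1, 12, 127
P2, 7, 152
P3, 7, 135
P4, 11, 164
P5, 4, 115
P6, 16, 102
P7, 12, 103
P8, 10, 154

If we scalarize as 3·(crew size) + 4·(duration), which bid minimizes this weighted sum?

P1: 3·12 + 4·127 = 544
P2: 3·7 + 4·152 = 629
P3: 3·7 + 4·135 = 561
P4: 3·11 + 4·164 = 689
P5: 3·4 + 4·115 = 472
P6: 3·16 + 4·102 = 456
P7: 3·12 + 4·103 = 448
P8: 3·10 + 4·154 = 646
Lowest: P7 at 448.

P7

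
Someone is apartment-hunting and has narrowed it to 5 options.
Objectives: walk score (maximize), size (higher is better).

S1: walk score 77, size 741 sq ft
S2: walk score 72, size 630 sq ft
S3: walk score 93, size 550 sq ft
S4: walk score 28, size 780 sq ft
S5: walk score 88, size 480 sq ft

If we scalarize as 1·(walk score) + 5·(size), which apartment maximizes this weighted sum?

S4

S1: 1·77 + 5·741 = 3782
S2: 1·72 + 5·630 = 3222
S3: 1·93 + 5·550 = 2843
S4: 1·28 + 5·780 = 3928
S5: 1·88 + 5·480 = 2488
Highest: S4 at 3928.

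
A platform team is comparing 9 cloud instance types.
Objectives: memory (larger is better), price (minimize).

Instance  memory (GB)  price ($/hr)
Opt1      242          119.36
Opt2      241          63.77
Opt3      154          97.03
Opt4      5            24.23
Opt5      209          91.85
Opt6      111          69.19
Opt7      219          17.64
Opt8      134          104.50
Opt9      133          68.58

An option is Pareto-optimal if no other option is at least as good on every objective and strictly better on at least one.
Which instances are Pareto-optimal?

Opt1: not dominated (best memory).
Opt2: not dominated.
Opt3: dominated by Opt2 (memory 241≥154, price 63.77≤97.03).
Opt4: dominated by Opt7 (memory 219≥5, price 17.64≤24.23).
Opt5: dominated by Opt2 (memory 241≥209, price 63.77≤91.85).
Opt6: dominated by Opt2 (memory 241≥111, price 63.77≤69.19).
Opt7: not dominated (best price).
Opt8: dominated by Opt2 (memory 241≥134, price 63.77≤104.50).
Opt9: dominated by Opt2 (memory 241≥133, price 63.77≤68.58).

Opt1, Opt2, Opt7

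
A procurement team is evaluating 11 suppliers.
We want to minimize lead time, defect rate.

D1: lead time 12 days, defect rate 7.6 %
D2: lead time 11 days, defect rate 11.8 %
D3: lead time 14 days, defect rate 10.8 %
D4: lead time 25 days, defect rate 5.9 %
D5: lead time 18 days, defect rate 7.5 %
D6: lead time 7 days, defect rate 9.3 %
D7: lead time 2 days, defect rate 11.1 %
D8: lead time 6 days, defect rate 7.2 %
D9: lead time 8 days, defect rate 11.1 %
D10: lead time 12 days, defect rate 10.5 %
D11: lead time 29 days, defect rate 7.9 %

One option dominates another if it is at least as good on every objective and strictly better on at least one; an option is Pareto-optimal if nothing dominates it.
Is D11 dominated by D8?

D8 vs D11: lead time 6≤29, defect rate 7.2≤7.9 — D8 is at least as good on every objective with at least one strict improvement.

Yes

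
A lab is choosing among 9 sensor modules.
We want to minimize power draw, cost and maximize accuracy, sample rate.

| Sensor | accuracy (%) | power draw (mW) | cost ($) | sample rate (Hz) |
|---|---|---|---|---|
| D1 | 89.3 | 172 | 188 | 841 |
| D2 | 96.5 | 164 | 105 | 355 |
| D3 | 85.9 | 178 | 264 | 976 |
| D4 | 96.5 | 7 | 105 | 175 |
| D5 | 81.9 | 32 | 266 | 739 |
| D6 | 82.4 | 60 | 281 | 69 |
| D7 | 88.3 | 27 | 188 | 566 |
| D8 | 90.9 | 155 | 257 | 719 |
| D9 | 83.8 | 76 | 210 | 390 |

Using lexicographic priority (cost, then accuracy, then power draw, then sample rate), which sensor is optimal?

D4

First minimize cost: best is 105, kept {D2, D4}.
Then maximize accuracy: best is 96.5, kept {D2, D4}.
Then minimize power draw: best is 7, kept {D4}.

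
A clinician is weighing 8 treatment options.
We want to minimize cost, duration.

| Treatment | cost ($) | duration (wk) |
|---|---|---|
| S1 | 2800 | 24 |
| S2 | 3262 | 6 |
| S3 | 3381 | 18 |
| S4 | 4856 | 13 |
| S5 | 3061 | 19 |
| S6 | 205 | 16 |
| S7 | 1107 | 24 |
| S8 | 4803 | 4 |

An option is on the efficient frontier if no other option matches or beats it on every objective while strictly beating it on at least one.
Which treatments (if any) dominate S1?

S6: cost 205≤2800, duration 16≤24 — dominates S1.
S7: cost 1107≤2800, duration 24≤24 — dominates S1.
Others (S2, S3, S4, S5, S8) are each worse than S1 on at least one objective.

S6, S7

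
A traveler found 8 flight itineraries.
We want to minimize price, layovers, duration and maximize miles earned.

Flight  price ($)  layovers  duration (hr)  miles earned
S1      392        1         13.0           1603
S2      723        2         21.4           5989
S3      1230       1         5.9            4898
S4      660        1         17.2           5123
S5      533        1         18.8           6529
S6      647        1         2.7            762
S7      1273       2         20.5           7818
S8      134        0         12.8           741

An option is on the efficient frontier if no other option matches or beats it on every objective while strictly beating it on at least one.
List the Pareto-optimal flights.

S1: not dominated.
S2: dominated by S5 (price 533≤723, layovers 1≤2, duration 18.8≤21.4, miles earned 6529≥5989).
S3: not dominated.
S4: not dominated.
S5: not dominated.
S6: not dominated (best duration).
S7: not dominated (best miles earned).
S8: not dominated (best price).

S1, S3, S4, S5, S6, S7, S8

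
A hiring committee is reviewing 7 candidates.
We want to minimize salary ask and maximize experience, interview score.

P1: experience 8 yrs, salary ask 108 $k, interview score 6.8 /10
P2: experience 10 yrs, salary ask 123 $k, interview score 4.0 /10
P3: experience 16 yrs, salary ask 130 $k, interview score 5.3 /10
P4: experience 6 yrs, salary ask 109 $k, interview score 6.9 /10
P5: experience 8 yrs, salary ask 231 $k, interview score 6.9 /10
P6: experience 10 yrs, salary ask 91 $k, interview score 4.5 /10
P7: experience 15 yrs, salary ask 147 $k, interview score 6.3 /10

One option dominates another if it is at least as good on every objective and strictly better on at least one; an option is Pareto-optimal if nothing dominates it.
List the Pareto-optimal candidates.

P1, P3, P4, P5, P6, P7

P1: not dominated.
P2: dominated by P6 (experience 10≥10, salary ask 91≤123, interview score 4.5≥4.0).
P3: not dominated (best experience).
P4: not dominated.
P5: not dominated.
P6: not dominated (best salary ask).
P7: not dominated.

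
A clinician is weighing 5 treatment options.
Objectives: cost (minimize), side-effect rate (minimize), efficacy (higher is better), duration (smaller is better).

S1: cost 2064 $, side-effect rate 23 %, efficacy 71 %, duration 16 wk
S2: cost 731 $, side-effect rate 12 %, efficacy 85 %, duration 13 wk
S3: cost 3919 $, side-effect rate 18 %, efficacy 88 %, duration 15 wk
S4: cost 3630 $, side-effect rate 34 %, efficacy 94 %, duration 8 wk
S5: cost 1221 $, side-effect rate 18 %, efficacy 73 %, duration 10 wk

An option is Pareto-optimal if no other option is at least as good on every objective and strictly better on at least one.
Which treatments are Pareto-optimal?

S2, S3, S4, S5

S1: dominated by S2 (cost 731≤2064, side-effect rate 12≤23, efficacy 85≥71, duration 13≤16).
S2: not dominated (best cost).
S3: not dominated.
S4: not dominated (best efficacy).
S5: not dominated.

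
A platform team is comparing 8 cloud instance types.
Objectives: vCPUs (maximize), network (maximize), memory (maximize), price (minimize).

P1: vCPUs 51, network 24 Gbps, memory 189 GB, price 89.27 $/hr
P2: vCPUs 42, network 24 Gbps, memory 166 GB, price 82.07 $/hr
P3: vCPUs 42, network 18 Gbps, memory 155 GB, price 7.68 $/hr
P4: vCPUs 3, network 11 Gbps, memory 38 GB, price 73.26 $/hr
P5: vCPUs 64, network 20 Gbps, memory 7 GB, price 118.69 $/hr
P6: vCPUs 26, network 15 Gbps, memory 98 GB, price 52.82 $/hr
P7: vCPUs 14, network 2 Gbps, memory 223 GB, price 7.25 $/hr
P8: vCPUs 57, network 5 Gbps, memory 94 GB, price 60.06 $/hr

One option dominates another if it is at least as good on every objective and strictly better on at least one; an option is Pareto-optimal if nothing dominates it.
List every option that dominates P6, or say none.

P3

P3: vCPUs 42≥26, network 18≥15, memory 155≥98, price 7.68≤52.82 — dominates P6.
Others (P1, P2, P4, P5, P7, P8) are each worse than P6 on at least one objective.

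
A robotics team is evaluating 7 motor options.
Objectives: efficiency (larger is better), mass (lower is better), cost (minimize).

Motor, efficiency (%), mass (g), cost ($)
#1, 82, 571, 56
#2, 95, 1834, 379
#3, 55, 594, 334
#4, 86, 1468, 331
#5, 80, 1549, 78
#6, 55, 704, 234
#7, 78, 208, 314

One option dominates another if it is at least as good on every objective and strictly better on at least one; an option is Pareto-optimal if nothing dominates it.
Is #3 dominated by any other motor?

Yes

#1 vs #3: efficiency 82≥55, mass 571≤594, cost 56≤334 — #1 is at least as good on every objective and strictly better on at least one, so #1 dominates #3.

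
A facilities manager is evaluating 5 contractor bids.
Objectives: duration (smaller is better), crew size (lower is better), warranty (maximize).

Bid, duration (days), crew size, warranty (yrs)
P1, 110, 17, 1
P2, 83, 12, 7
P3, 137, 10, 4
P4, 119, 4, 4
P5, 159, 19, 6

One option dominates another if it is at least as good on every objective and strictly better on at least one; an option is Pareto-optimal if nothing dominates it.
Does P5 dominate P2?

No

P5 vs P2: P5 is worse on duration (159 vs 83), so it does not dominate P2.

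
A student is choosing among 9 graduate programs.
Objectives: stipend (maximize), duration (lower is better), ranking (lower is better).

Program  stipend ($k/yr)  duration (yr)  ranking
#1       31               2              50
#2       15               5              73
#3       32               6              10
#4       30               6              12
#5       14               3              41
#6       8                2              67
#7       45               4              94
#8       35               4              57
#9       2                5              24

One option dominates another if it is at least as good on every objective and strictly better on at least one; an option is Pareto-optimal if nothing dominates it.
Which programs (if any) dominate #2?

#1, #8

#1: stipend 31≥15, duration 2≤5, ranking 50≤73 — dominates #2.
#8: stipend 35≥15, duration 4≤5, ranking 57≤73 — dominates #2.
Others (#3, #4, #5, #6, #7, #9) are each worse than #2 on at least one objective.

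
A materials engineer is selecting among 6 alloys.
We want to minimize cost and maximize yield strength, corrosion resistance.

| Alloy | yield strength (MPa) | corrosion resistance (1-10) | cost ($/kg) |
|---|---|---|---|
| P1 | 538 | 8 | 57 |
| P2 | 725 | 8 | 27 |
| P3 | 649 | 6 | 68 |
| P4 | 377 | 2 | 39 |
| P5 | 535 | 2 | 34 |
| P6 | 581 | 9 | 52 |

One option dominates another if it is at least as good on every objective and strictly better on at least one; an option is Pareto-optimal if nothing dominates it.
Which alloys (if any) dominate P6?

P1: worse on yield strength (538 vs 581).
P2: worse on corrosion resistance (8 vs 9).
P3: worse on corrosion resistance (6 vs 9).
P4: worse on yield strength (377 vs 581).
P5: worse on yield strength (535 vs 581).
No option dominates P6.

none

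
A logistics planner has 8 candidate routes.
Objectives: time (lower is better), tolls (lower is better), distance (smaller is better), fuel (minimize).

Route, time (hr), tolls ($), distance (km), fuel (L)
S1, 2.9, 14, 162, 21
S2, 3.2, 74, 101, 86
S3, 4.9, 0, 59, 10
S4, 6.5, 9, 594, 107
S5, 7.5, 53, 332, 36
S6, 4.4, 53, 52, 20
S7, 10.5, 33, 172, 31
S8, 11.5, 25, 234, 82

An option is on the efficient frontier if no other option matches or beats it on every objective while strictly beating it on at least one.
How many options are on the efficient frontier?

S1: not dominated (best time).
S2: not dominated.
S3: not dominated (best tolls).
S4: dominated by S3 (time 4.9≤6.5, tolls 0≤9, distance 59≤594, fuel 10≤107).
S5: dominated by S1 (time 2.9≤7.5, tolls 14≤53, distance 162≤332, fuel 21≤36).
S6: not dominated (best distance).
S7: dominated by S1 (time 2.9≤10.5, tolls 14≤33, distance 162≤172, fuel 21≤31).
S8: dominated by S1 (time 2.9≤11.5, tolls 14≤25, distance 162≤234, fuel 21≤82).
Pareto-optimal: S1, S2, S3, S6 → 4.

4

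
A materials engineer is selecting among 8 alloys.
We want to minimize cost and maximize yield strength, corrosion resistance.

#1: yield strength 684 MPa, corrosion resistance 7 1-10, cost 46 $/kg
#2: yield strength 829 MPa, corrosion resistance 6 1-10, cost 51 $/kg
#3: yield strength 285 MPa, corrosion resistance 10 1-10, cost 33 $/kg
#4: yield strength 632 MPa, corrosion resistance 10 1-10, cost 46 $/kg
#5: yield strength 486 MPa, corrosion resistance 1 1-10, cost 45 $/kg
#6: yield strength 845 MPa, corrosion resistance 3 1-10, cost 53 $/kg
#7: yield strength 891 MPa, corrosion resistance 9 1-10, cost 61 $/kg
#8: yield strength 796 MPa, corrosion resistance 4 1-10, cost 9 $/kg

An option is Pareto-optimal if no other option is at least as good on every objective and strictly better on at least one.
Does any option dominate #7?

#1: worse on yield strength (684 vs 891).
#2: worse on yield strength (829 vs 891).
#3: worse on yield strength (285 vs 891).
#4: worse on yield strength (632 vs 891).
#5: worse on yield strength (486 vs 891).
#6: worse on yield strength (845 vs 891).
#8: worse on yield strength (796 vs 891).
No option is at least as good as #7 on every objective and strictly better on one.

No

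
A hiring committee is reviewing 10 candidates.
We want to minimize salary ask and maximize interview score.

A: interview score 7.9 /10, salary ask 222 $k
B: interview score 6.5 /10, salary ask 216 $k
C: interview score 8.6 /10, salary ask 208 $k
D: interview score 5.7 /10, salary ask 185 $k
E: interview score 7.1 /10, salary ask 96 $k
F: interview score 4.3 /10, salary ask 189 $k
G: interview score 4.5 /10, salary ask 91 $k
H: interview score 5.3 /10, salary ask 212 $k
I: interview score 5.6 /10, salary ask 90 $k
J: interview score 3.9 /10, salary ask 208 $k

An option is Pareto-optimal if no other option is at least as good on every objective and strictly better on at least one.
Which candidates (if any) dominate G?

I: interview score 5.6≥4.5, salary ask 90≤91 — dominates G.
Others (A, B, C, D, E, F, H, J) are each worse than G on at least one objective.

I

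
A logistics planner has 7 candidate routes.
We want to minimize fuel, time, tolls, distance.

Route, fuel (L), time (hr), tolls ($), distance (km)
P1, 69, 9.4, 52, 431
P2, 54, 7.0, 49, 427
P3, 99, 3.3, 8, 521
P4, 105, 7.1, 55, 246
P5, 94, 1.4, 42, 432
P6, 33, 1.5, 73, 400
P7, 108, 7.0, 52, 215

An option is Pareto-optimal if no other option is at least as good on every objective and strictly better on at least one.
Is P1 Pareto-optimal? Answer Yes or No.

No

P2 vs P1: fuel 54≤69, time 7.0≤9.4, tolls 49≤52, distance 427≤431 — P2 is at least as good on every objective and strictly better on at least one, so P2 dominates P1.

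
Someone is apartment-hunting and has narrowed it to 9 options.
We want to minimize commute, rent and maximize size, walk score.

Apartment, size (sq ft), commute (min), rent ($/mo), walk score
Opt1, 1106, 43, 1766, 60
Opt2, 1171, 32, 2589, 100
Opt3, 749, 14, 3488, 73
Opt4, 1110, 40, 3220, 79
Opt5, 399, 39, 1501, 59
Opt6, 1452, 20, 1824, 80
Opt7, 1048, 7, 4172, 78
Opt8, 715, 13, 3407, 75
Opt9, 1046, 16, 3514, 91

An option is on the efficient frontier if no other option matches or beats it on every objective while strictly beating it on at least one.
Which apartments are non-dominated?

Opt1: not dominated.
Opt2: not dominated (best walk score).
Opt3: not dominated.
Opt4: dominated by Opt2 (size 1171≥1110, commute 32≤40, rent 2589≤3220, walk score 100≥79).
Opt5: not dominated (best rent).
Opt6: not dominated (best size).
Opt7: not dominated (best commute).
Opt8: not dominated.
Opt9: not dominated.

Opt1, Opt2, Opt3, Opt5, Opt6, Opt7, Opt8, Opt9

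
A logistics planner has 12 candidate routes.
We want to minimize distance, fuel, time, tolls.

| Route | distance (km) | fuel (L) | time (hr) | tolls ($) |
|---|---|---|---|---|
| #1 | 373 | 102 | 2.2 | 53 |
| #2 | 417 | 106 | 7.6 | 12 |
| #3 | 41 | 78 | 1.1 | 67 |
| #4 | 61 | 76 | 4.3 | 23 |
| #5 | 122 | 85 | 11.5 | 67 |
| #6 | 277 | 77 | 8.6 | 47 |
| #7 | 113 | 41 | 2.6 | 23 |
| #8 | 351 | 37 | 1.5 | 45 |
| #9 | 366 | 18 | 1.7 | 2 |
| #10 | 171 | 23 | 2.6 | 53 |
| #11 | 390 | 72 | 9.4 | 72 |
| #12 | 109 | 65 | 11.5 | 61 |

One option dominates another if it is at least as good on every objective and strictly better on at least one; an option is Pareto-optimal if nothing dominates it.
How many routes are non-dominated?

#1: dominated by #8 (distance 351≤373, fuel 37≤102, time 1.5≤2.2, tolls 45≤53).
#2: dominated by #9 (distance 366≤417, fuel 18≤106, time 1.7≤7.6, tolls 2≤12).
#3: not dominated (best distance).
#4: not dominated.
#5: dominated by #3 (distance 41≤122, fuel 78≤85, time 1.1≤11.5, tolls 67≤67).
#6: dominated by #4 (distance 61≤277, fuel 76≤77, time 4.3≤8.6, tolls 23≤47).
#7: not dominated.
#8: not dominated.
#9: not dominated (best fuel).
#10: not dominated.
#11: dominated by #7 (distance 113≤390, fuel 41≤72, time 2.6≤9.4, tolls 23≤72).
#12: not dominated.
Pareto-optimal: #3, #4, #7, #8, #9, #10, #12 → 7.

7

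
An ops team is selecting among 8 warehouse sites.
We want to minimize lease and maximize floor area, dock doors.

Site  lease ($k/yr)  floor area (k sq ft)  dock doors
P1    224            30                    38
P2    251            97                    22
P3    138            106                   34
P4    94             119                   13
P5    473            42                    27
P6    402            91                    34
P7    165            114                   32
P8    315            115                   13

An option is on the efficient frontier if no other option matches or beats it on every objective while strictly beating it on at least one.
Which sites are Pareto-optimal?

P1, P3, P4, P7

P1: not dominated (best dock doors).
P2: dominated by P3 (lease 138≤251, floor area 106≥97, dock doors 34≥22).
P3: not dominated.
P4: not dominated (best lease).
P5: dominated by P3 (lease 138≤473, floor area 106≥42, dock doors 34≥27).
P6: dominated by P3 (lease 138≤402, floor area 106≥91, dock doors 34≥34).
P7: not dominated.
P8: dominated by P4 (lease 94≤315, floor area 119≥115, dock doors 13≥13).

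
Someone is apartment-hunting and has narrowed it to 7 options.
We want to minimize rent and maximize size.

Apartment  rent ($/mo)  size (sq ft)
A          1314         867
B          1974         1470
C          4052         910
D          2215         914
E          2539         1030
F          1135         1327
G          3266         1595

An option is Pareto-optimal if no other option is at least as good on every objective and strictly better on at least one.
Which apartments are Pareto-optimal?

B, F, G

A: dominated by F (rent 1135≤1314, size 1327≥867).
B: not dominated.
C: dominated by B (rent 1974≤4052, size 1470≥910).
D: dominated by B (rent 1974≤2215, size 1470≥914).
E: dominated by B (rent 1974≤2539, size 1470≥1030).
F: not dominated (best rent).
G: not dominated (best size).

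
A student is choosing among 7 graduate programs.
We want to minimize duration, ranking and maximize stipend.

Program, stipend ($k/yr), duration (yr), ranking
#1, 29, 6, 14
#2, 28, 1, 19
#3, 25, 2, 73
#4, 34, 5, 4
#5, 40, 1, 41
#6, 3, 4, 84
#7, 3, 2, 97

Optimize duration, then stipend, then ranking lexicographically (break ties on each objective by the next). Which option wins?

First minimize duration: best is 1, kept {#2, #5}.
Then maximize stipend: best is 40, kept {#5}.

#5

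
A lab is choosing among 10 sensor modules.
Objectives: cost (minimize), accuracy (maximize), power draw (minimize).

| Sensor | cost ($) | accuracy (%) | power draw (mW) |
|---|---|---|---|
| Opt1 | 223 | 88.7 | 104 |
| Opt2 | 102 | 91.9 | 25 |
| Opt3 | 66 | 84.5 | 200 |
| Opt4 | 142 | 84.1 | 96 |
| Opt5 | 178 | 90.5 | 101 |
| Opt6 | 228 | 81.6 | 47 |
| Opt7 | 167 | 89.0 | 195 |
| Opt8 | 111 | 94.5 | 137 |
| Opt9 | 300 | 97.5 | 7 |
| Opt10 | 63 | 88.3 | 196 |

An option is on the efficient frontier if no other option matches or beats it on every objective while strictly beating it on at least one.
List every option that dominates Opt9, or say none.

none

Opt1: worse on accuracy (88.7 vs 97.5).
Opt2: worse on accuracy (91.9 vs 97.5).
Opt3: worse on accuracy (84.5 vs 97.5).
Opt4: worse on accuracy (84.1 vs 97.5).
Opt5: worse on accuracy (90.5 vs 97.5).
Opt6: worse on accuracy (81.6 vs 97.5).
Opt7: worse on accuracy (89.0 vs 97.5).
Opt8: worse on accuracy (94.5 vs 97.5).
Opt10: worse on accuracy (88.3 vs 97.5).
No option dominates Opt9.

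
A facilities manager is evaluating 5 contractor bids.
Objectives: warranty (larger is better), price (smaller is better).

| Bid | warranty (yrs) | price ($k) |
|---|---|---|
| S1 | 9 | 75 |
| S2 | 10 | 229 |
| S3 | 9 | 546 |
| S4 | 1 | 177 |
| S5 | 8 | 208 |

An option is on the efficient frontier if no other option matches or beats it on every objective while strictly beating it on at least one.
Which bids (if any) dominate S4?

S1

S1: warranty 9≥1, price 75≤177 — dominates S4.
Others (S2, S3, S5) are each worse than S4 on at least one objective.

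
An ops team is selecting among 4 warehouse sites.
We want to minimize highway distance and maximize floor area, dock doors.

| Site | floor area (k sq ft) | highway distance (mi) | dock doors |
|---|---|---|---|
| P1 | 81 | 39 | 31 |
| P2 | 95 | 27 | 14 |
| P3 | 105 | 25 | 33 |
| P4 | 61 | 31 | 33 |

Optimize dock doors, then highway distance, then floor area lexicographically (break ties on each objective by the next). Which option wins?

First maximize dock doors: best is 33, kept {P3, P4}.
Then minimize highway distance: best is 25, kept {P3}.

P3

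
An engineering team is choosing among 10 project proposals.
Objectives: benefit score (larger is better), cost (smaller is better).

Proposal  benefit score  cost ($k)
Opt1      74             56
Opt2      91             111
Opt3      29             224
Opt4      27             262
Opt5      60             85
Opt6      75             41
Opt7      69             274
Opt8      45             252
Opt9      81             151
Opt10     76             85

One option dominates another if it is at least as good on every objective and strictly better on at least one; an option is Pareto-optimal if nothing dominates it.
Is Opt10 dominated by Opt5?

No

Opt5 vs Opt10: Opt5 is worse on benefit score (60 vs 76), so it does not dominate Opt10.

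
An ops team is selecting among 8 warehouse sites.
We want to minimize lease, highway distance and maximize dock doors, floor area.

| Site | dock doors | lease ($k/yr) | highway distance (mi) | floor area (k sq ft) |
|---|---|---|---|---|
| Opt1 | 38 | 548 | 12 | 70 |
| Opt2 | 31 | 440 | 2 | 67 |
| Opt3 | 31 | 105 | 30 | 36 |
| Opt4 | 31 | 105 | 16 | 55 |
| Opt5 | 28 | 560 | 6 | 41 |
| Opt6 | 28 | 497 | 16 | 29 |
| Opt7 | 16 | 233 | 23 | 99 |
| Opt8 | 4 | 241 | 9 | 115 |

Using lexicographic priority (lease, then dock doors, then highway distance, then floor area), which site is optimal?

Opt4

First minimize lease: best is 105, kept {Opt3, Opt4}.
Then maximize dock doors: best is 31, kept {Opt3, Opt4}.
Then minimize highway distance: best is 16, kept {Opt4}.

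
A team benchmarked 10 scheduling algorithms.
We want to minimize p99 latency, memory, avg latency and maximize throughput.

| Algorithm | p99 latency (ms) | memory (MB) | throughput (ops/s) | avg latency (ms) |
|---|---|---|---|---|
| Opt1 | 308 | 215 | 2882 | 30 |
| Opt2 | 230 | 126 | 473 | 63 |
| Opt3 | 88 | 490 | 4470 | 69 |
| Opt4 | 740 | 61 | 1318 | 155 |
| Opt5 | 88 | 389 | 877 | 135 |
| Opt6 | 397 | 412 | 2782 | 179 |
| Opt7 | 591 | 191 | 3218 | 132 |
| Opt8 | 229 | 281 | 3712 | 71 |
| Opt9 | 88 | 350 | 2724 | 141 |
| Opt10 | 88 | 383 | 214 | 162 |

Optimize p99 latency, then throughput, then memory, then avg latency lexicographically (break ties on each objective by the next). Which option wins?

First minimize p99 latency: best is 88, kept {Opt3, Opt5, Opt9, Opt10}.
Then maximize throughput: best is 4470, kept {Opt3}.

Opt3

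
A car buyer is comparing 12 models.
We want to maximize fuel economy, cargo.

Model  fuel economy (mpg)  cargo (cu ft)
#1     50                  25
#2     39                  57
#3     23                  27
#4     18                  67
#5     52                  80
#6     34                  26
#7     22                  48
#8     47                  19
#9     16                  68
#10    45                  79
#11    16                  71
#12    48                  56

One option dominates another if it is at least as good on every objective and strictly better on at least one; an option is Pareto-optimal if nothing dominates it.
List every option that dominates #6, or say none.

#2: fuel economy 39≥34, cargo 57≥26 — dominates #6.
#5: fuel economy 52≥34, cargo 80≥26 — dominates #6.
#10: fuel economy 45≥34, cargo 79≥26 — dominates #6.
#12: fuel economy 48≥34, cargo 56≥26 — dominates #6.
Others (#1, #3, #4, #7, #8, #9, #11) are each worse than #6 on at least one objective.

#2, #5, #10, #12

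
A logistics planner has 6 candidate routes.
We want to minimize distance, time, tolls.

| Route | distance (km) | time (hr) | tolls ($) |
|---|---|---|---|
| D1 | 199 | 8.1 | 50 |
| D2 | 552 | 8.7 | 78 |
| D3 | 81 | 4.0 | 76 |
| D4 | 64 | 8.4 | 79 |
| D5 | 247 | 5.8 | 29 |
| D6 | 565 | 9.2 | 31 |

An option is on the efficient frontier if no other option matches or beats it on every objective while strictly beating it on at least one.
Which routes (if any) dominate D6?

D5

D5: distance 247≤565, time 5.8≤9.2, tolls 29≤31 — dominates D6.
Others (D1, D2, D3, D4) are each worse than D6 on at least one objective.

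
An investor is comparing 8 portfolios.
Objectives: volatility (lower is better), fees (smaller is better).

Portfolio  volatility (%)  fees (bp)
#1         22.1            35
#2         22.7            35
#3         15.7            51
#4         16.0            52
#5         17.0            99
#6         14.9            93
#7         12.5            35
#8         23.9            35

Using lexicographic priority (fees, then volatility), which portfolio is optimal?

First minimize fees: best is 35, kept {#1, #2, #7, #8}.
Then minimize volatility: best is 12.5, kept {#7}.

#7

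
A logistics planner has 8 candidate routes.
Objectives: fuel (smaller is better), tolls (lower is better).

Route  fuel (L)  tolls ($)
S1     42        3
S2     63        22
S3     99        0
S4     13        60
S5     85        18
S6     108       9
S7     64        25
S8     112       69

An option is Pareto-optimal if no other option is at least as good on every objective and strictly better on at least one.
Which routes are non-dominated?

S1, S3, S4

S1: not dominated.
S2: dominated by S1 (fuel 42≤63, tolls 3≤22).
S3: not dominated (best tolls).
S4: not dominated (best fuel).
S5: dominated by S1 (fuel 42≤85, tolls 3≤18).
S6: dominated by S1 (fuel 42≤108, tolls 3≤9).
S7: dominated by S1 (fuel 42≤64, tolls 3≤25).
S8: dominated by S1 (fuel 42≤112, tolls 3≤69).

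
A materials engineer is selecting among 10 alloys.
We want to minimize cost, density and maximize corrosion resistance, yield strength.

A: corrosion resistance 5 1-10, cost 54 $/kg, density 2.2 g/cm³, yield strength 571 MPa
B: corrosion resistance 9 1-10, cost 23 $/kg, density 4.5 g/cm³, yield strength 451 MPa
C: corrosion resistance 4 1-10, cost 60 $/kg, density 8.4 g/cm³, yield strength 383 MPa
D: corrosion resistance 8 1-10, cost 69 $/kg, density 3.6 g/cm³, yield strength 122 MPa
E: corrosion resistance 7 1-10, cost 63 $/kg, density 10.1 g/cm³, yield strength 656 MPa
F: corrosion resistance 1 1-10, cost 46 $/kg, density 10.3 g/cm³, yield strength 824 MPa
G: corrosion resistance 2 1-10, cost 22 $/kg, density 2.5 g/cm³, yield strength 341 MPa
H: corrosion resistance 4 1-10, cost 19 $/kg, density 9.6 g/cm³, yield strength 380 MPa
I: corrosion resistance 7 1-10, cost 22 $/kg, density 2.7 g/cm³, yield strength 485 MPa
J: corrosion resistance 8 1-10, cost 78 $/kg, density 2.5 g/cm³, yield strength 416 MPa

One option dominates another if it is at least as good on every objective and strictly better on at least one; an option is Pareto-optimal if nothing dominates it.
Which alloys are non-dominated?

A: not dominated (best density).
B: not dominated (best corrosion resistance).
C: dominated by A (corrosion resistance 5≥4, cost 54≤60, density 2.2≤8.4, yield strength 571≥383).
D: not dominated.
E: not dominated.
F: not dominated (best yield strength).
G: not dominated.
H: not dominated (best cost).
I: not dominated.
J: not dominated.

A, B, D, E, F, G, H, I, J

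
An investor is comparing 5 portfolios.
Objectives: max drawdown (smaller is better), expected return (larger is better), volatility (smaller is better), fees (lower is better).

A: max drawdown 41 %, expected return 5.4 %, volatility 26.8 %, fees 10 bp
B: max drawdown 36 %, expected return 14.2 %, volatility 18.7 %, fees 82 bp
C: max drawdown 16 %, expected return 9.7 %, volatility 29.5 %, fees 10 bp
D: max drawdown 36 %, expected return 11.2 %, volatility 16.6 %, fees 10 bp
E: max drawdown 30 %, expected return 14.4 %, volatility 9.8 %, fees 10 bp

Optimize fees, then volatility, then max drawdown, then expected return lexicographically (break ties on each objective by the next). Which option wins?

E

First minimize fees: best is 10, kept {A, C, D, E}.
Then minimize volatility: best is 9.8, kept {E}.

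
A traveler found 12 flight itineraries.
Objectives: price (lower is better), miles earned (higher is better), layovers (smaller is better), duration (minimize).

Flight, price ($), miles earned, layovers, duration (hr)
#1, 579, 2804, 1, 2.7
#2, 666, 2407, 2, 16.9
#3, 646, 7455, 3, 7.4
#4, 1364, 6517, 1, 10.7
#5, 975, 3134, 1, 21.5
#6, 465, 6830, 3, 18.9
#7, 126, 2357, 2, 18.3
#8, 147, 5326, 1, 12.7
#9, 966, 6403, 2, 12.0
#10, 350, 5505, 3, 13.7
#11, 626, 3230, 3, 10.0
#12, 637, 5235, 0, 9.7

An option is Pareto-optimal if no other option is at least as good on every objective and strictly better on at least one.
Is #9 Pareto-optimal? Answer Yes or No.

Yes

#1: worse on miles earned (2804 vs 6403).
#2: worse on miles earned (2407 vs 6403).
#3: worse on layovers (3 vs 2).
#4: worse on price (1364 vs 966).
#5: worse on price (975 vs 966).
#6: worse on layovers (3 vs 2).
#7: worse on miles earned (2357 vs 6403).
#8: worse on miles earned (5326 vs 6403).
#10: worse on miles earned (5505 vs 6403).
#11: worse on miles earned (3230 vs 6403).
#12: worse on miles earned (5235 vs 6403).
No option is at least as good as #9 on every objective and strictly better on one.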